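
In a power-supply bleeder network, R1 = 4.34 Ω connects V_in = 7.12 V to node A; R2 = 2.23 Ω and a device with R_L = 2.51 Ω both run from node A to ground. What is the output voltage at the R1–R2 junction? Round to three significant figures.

First combine the lower leg with the load: R2 ‖ R_L = 1.181 Ω.
Then V_out = V_in · R2'/(R1 + R2') = 7.12 × 1.181/5.521 = 1.523 V.

V_out ≈ 1.52 V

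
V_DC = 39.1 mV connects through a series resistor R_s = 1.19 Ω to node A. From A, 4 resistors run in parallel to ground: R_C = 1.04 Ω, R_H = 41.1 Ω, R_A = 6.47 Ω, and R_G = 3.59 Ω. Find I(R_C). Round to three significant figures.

I ≈ 14.0 mA

Equivalent of the parallel group: R_p = 0.7047 Ω.
Node voltage V_A = V_DC · R_p/(R_s + R_p) = 39.1 × 0.3719 = 14.54 mV.
I(R_C) = V_A / R_C = 14.54/1.04 = 13.98 mA.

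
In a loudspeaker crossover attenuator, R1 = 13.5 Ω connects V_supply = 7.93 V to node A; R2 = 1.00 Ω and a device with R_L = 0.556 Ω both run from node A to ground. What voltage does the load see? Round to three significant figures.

V_out ≈ 0.204 V

R2 ‖ R_L = (1.00 × 0.556)/(1.00 + 0.556) = 0.3573 Ω.
Then V_out = V_supply · R2'/(R1 + R2') = 7.93 × 0.3573/13.86 = 0.2045 V.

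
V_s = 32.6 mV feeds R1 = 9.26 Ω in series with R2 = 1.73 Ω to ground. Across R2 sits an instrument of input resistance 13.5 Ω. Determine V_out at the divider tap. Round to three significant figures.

The load sits in parallel with R2, giving an effective lower resistance R2' = R2·R_L/(R2+R_L) = 1.533 Ω.
Now apply the divider: V_out = 32.6 × 0.1421 = 4.632 mV.
(Unloaded it would be 5.13 mV; the load pulls it down.)

V_out ≈ 4.63 mV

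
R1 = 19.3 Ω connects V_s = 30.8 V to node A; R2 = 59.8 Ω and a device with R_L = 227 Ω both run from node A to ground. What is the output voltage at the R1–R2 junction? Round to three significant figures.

First combine the lower leg with the load: R2 ‖ R_L = 47.33 Ω.
Then V_out = V_s · R2'/(R1 + R2') = 30.8 × 47.33/66.63 = 21.88 V.

V_out ≈ 21.9 V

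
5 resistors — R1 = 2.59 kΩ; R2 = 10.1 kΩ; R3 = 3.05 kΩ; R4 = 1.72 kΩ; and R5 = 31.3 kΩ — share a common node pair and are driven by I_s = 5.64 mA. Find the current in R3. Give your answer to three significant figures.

Conductances: ΣG = 1/2.59 + 1/10.1 + 1/3.05 + 1/1.72 + 1/31.3 = 1.426 (1/kΩ).
By the current-divider rule, I = I_s · G_k/ΣG = 5.64 × 0.2299 = 1.296 mA.

I ≈ 1.30 mA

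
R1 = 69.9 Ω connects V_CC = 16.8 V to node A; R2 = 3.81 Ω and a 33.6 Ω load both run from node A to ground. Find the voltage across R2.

V_out ≈ 0.784 V

R2 ‖ R_L = (3.81 × 33.6)/(3.81 + 33.6) = 3.422 Ω.
Then V_out = V_CC · R2'/(R1 + R2') = 16.8 × 3.422/73.32 = 0.7841 V.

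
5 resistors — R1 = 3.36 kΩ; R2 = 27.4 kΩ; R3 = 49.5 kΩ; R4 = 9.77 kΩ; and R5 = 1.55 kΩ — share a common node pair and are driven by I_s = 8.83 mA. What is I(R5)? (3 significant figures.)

I ≈ 5.17 mA

ΣG = 1/3.36 + 1/27.4 + 1/49.5 + 1/9.77 + 1/1.55 = 1.102.
Current divider: I(R5) = I_s · G_k/ΣG = 8.83 × (0.6452/1.102) = 8.83 × 0.5855 = 5.170 mA.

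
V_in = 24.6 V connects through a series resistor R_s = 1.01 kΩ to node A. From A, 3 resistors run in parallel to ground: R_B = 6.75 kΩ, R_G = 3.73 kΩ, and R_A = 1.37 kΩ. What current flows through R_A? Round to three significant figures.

Equivalent of the parallel group: R_p = 0.8725 kΩ.
V_A by voltage divider: V_A = 24.6 × 0.8725/(1.01 + 0.8725) = 11.40 V.
Branch current I = V_A/R_A = 11.40/1.37 = 8.322 mA.
(Equivalently: I_total = 13.07 mA, then current-divider fraction G_k/ΣG = 0.6368.)

I ≈ 8.32 mA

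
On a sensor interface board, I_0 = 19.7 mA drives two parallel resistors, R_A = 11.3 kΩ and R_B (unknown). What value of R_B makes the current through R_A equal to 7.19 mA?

R_B ≈ 6.49 kΩ

Two-branch current divider: I_A = I_0 · R_B/(R_A + R_B).
7.19/19.7 = R_B/(R_A + R_B) → R_B = R_A · (0.3650)/(1 − 0.3650) = 11.3 × 0.5747 = 6.495 kΩ.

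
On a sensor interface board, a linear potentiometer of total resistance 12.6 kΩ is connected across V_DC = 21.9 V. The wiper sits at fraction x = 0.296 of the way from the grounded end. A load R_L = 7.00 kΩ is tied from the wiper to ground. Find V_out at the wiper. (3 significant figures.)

Lower segment x·R_p = 3.730 kΩ; upper segment (1−x)·R_p = 8.870 kΩ.
(x·R_p) ‖ R_L = 2.433 kΩ.
Then V_out = V_DC · 2.433/(8.870 + 2.433) = 4.714 V.

V_out ≈ 4.71 V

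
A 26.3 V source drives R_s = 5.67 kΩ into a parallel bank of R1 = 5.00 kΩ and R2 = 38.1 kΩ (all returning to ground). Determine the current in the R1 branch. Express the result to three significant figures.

I ≈ 2.30 mA

Combine the parallel branches: R_p = (1/5.00 + 1/38.1)⁻¹ = 4.420 kΩ.
Node voltage V_A = V_DC · R_p/(R_s + R_p) = 26.3 × 0.4381 = 11.52 V.
I(R1) = V_A / R1 = 11.52/5.00 = 2.304 mA.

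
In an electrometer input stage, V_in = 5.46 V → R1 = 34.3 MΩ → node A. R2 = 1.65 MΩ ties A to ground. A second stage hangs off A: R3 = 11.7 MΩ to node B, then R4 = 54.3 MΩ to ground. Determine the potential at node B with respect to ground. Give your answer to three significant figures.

The second stage (R3 + R4 = 66.00 MΩ) loads node A in parallel with R2.
Effective lower resistance at A: R2 ‖ 66.00 = 1.610 MΩ.
So V_A = 5.46 × 0.04483 = 0.2448 V.
Stage 2 is unloaded, so V_B = V_A · R4/(R3+R4) = 0.2448 × 54.3/66.00 = 0.2014 V.

V_B ≈ 0.201 V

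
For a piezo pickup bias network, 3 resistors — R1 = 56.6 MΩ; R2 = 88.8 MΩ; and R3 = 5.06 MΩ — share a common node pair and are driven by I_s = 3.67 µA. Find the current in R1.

I ≈ 0.286 µA

ΣG = 1/56.6 + 1/88.8 + 1/5.06 = 0.2266.
By the current-divider rule, I = I_s · G_k/ΣG = 3.67 × 0.07798 = 0.2862 µA.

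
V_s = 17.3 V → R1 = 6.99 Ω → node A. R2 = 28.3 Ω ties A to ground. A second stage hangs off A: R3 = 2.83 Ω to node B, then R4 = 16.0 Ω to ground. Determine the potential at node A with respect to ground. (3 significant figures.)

V_A ≈ 10.7 V

Node A sees R2 in parallel with the series input of stage 2, R3 + R4 = 18.83 Ω.
R2 ‖ (R3+R4) = 11.31 Ω.
So V_A = 17.3 × 0.6180 = 10.69 V.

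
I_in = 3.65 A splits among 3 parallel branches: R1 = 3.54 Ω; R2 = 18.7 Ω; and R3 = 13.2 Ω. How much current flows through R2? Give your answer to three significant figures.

ΣG = 1/3.54 + 1/18.7 + 1/13.2 = 0.4117.
Current divider: I(R2) = I_in · G_k/ΣG = 3.65 × (0.05348/0.4117) = 3.65 × 0.1299 = 0.4741 A.

I ≈ 0.474 A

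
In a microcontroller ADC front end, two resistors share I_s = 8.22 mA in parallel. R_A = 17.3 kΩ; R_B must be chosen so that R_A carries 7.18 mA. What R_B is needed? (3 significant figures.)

Two-branch current divider: I_A = I_s · R_B/(R_A + R_B).
With f = 0.8735, R_B = R_A · f/(1−f) = 17.3 × 6.904 = 119.4 kΩ.

R_B ≈ 119 kΩ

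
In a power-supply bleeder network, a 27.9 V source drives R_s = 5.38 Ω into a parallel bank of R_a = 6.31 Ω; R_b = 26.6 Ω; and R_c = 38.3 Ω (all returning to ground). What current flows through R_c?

I ≈ 0.332 A

Equivalent of the parallel group: R_p = 4.501 Ω.
V_A = 27.9 × 4.501/9.881 = 12.71 V.
I(R_c) = V_A / R_c = 12.71/38.3 = 0.3318 A.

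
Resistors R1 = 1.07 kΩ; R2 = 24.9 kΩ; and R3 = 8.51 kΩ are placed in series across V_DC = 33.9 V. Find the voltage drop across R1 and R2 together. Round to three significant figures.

ΣR = 1.07 + 24.9 + 8.51 = 34.48 kΩ.
R_{R1..R2} = 1.07 + 24.9 = 25.97 kΩ.
V = V_DC · R/ΣR = 33.9 × 0.7532 = 25.53 V.

V ≈ 25.5 V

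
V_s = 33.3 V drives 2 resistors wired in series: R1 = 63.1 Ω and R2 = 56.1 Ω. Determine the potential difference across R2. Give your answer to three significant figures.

Total series resistance ΣR = 63.1 + 56.1 = 119.2 Ω.
V = V_s · R/ΣR = 33.3 × 0.4706 = 15.67 V.

V ≈ 15.7 V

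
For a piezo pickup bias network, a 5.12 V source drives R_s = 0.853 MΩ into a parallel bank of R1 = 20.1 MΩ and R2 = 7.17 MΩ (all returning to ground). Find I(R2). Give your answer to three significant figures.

Equivalent of the parallel group: R_p = 5.285 MΩ.
Node voltage V_A = V_s · R_p/(R_s + R_p) = 5.12 × 0.8610 = 4.408 V.
Branch current I = V_A/R2 = 4.408/7.17 = 0.6148 µA.
(Check via current divider: I_total = 0.8342 µA; share G_k/ΣG = 0.7371 → same result.)

I ≈ 0.615 µA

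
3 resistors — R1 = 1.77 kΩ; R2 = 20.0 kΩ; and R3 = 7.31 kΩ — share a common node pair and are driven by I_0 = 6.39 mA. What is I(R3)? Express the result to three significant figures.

ΣG = 1/1.77 + 1/20.0 + 1/7.31 = 0.7518.
Current divider: I(R3) = I_0 · G_k/ΣG = 6.39 × (0.1368/0.7518) = 6.39 × 0.1820 = 1.163 mA.

I ≈ 1.16 mA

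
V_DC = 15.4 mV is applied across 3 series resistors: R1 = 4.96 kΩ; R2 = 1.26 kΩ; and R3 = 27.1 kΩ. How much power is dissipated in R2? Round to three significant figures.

The common current is I = 15.4/33.32 = 0.4622 µA.
V(R2) = I·R = 0.5824 mV; P = V·I = 0.5824 × 0.4622 = 0.2692 nW.

P ≈ 0.269 nW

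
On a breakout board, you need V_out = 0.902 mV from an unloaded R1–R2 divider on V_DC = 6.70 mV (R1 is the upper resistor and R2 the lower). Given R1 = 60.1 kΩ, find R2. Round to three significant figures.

Required fraction k = V_out/V_DC = 0.1346.
So R2 = R1 · V_out/(V_DC − V_out) = 60.1 × 0.902/(6.70 − 0.902) = 60.1 × 0.1556 = 9.350 kΩ.

R2 ≈ 9.35 kΩ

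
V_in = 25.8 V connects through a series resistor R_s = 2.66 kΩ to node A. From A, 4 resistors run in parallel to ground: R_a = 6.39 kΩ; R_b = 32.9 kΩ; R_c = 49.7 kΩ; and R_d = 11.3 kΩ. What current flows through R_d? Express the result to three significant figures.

I ≈ 1.28 mA

Combine the parallel branches: R_p = (1/6.39 + 1/32.9 + 1/49.7 + 1/11.3)⁻¹ = 3.384 kΩ.
Node voltage V_A = V_in · R_p/(R_s + R_p) = 25.8 × 0.5599 = 14.45 V.
I(R_d) = V_A / R_d = 14.45/11.3 = 1.278 mA.
(Check via current divider: I_total = 4.269 mA; share G_k/ΣG = 0.2995 → same result.)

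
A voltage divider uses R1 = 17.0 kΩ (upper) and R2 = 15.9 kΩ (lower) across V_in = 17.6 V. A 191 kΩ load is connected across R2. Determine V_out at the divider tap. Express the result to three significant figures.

V_out ≈ 8.15 V

First combine the lower leg with the load: R2 ‖ R_L = 14.68 kΩ.
Now apply the divider: V_out = 17.6 × 0.4634 = 8.155 V.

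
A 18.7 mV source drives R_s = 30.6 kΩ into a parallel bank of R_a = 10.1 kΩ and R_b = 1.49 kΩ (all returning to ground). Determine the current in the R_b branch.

Combine the parallel branches: R_p = (1/10.1 + 1/1.49)⁻¹ = 1.298 kΩ.
V_A by voltage divider: V_A = 18.7 × 1.298/(30.6 + 1.298) = 0.7612 mV.
Branch current I = V_A/R_b = 0.7612/1.49 = 0.5109 µA.

I ≈ 0.511 µA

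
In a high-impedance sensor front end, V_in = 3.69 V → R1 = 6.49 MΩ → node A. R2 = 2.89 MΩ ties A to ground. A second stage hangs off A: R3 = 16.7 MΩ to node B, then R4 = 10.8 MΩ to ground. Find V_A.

V_A ≈ 1.06 V

Looking into the second stage from A: R3 + R4 = 27.50 MΩ appears in parallel with R2.
Effective lower resistance at A: R2 ‖ 27.50 = 2.615 MΩ.
First divider: V_A = V_in · 2.615/(6.49 + 2.615) = 1.060 V.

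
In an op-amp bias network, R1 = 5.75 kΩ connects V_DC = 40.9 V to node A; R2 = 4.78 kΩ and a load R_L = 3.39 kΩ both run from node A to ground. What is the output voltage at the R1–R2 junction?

V_out ≈ 10.5 V

R2 ‖ R_L = (4.78 × 3.39)/(4.78 + 3.39) = 1.983 kΩ.
Voltage divider with the loaded lower leg: V_out = 40.9 × 1.983/(5.75 + 1.983) = 40.9 × 0.2565 = 10.49 V.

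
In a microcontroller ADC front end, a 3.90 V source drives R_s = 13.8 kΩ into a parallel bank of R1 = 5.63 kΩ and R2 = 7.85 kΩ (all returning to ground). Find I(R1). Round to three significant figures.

I ≈ 0.133 mA

Equivalent of the parallel group: R_p = 3.279 kΩ.
V_A = 3.90 × 3.279/17.08 = 0.7487 V.
I(R1) = V_A / R1 = 0.7487/5.63 = 0.1330 mA.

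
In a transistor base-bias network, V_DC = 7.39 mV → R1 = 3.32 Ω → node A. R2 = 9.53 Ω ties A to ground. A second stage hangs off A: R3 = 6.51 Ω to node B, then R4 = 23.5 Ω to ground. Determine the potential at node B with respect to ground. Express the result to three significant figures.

V_B ≈ 3.97 mV

Looking into the second stage from A: R3 + R4 = 30.01 Ω appears in parallel with R2.
Effective lower resistance at A: R2 ‖ 30.01 = 7.233 Ω.
So V_A = 7.39 × 0.6854 = 5.065 mV.
V_B = V_A × 0.7831 = 3.966 mV.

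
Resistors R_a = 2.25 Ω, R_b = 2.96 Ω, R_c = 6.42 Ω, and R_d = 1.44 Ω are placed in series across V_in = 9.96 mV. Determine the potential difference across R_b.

V ≈ 2.26 mV

ΣR = 2.25 + 2.96 + 6.42 + 1.44 = 13.07 Ω.
Voltage divider: V = V_in · (2.960 / 13.07) = 9.96 × 0.2265 = 2.256 mV.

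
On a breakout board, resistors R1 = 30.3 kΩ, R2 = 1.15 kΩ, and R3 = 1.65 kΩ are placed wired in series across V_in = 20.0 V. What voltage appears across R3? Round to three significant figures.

V ≈ 0.997 V

Series total: ΣR = 30.3 + 1.15 + 1.65 = 33.10 kΩ.
Voltage divider: V = V_in · (1.650 / 33.10) = 20.0 × 0.04985 = 0.9970 V.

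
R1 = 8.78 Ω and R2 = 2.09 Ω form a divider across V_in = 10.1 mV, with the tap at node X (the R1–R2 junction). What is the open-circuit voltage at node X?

V_th ≈ 1.94 mV

Open-circuit (no load on X): V_th = V_in · R2/(R1 + R2) = 10.1 × 2.09/(8.780 + 2.09) = 1.942 mV.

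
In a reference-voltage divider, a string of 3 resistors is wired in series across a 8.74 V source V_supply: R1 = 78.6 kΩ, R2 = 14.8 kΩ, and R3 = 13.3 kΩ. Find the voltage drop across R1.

V ≈ 6.44 V

Series total: ΣR = 78.6 + 14.8 + 13.3 = 106.7 kΩ.
By the voltage-divider rule, V = 8.74 × 78.60/106.7 = 6.438 V.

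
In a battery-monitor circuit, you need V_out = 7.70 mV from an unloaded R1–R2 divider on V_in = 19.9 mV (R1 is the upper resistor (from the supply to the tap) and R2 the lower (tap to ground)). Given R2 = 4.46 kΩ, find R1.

R1 ≈ 7.07 kΩ

The divider ratio is R2/(R1+R2) = 7.70/19.9 = 0.3869.
Rearranging, R1 = R2·(1−k)/k = 4.46 × 1.584 = 7.066 kΩ.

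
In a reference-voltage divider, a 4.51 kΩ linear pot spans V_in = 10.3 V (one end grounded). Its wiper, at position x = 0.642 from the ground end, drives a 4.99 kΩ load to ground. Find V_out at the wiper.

Split the track: R_lower = x·R_p = 2.895 kΩ, R_upper = (1−x)·R_p = 1.615 kΩ.
R_L loads the lower segment: effective lower R = 1.832 kΩ.
V_out = 10.3 × 1.832/(1.615 + 1.832) = 5.475 V.

V_out ≈ 5.48 V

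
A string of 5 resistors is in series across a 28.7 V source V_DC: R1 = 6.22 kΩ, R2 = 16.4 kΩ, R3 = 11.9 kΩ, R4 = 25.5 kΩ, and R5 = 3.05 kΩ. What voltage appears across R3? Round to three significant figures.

ΣR = 6.22 + 16.4 + 11.9 + 25.5 + 3.05 = 63.07 kΩ.
V = V_DC · R/ΣR = 28.7 × 0.1887 = 5.415 V.

V ≈ 5.42 V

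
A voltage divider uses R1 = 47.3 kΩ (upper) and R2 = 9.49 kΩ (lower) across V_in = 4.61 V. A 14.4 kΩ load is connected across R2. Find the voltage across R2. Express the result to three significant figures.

V_out ≈ 0.497 V

R2 ‖ R_L = (9.49 × 14.4)/(9.49 + 14.4) = 5.720 kΩ.
Voltage divider with the loaded lower leg: V_out = 4.61 × 5.720/(47.3 + 5.720) = 4.61 × 0.1079 = 0.4974 V.
(Unloaded it would be 0.770 V; the load pulls it down.)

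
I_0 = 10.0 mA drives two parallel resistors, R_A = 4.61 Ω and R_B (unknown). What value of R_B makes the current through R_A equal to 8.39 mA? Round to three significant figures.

R_B ≈ 24.0 Ω

Two-branch current divider: I_A = I_0 · R_B/(R_A + R_B).
With f = 0.8390, R_B = R_A · f/(1−f) = 4.61 × 5.211 = 24.02 Ω.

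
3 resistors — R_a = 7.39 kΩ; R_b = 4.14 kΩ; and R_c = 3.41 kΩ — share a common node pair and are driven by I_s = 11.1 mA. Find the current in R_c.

I ≈ 4.86 mA

Total conductance ΣG = 1/7.39 + 1/4.14 + 1/3.41 = 0.6701 (units of 1/kΩ).
By the current-divider rule, I = I_s · G_k/ΣG = 11.1 × 0.4376 = 4.858 mA.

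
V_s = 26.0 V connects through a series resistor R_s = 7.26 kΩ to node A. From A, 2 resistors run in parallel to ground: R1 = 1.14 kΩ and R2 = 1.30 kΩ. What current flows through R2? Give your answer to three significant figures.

Equivalent of the parallel group: R_p = 0.6074 kΩ.
V_A by voltage divider: V_A = 26.0 × 0.6074/(7.26 + 0.6074) = 2.007 V.
I(R2) = V_A / R2 = 2.007/1.30 = 1.544 mA.
(Equivalently: I_total = 3.305 mA, then current-divider fraction G_k/ΣG = 0.4672.)

I ≈ 1.54 mA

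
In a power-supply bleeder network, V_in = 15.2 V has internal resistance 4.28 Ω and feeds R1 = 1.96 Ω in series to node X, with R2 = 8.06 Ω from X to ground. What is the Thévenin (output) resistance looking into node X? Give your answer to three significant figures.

R1' = 4.28 + 1.96 = 6.240 Ω (source resistance + R1).
Zeroing V_in shorts the top of R1' to ground, so R_th = R1' ‖ R2 = 3.517 Ω.

R_th ≈ 3.52 Ω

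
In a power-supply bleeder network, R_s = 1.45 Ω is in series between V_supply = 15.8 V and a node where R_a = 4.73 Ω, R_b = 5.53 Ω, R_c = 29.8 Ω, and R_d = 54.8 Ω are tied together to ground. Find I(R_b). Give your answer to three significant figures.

Parallel bank: R_p = 1/(1/4.73 + 1/5.53 + 1/29.8 + 1/54.8) = 2.252 Ω.
V_A = 15.8 × 2.252/3.702 = 9.611 V.
I(R_b) = V_A / R_b = 9.611/5.53 = 1.738 A.

I ≈ 1.74 A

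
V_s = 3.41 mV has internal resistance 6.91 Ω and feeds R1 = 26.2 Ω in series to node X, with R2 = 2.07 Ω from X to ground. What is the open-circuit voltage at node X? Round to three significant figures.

R1' = 6.91 + 26.2 = 33.11 Ω (source resistance + R1).
V_th is the unloaded tap voltage: V_s · R2/(R1'+R2) = 3.41 × 0.05884 = 0.2006 mV.

V_th ≈ 0.201 mV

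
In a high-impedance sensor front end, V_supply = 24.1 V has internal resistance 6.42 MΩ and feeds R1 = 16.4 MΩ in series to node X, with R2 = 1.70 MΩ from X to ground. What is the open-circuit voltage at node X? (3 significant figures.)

R1' = 6.42 + 16.4 = 22.82 MΩ (source resistance + R1).
Open-circuit (no load on X): V_th = V_supply · R2/(R1' + R2) = 24.1 × 1.70/(22.82 + 1.70) = 1.671 V.

V_th ≈ 1.67 V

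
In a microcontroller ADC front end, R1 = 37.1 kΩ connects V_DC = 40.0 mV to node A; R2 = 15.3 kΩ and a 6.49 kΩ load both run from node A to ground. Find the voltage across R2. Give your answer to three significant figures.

R2 ‖ R_L = (15.3 × 6.49)/(15.3 + 6.49) = 4.557 kΩ.
Now apply the divider: V_out = 40.0 × 0.1094 = 4.376 mV.

V_out ≈ 4.38 mV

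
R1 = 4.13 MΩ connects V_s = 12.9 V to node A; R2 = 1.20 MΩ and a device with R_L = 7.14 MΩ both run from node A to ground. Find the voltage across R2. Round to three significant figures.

The load sits in parallel with R2, giving an effective lower resistance R2' = R2·R_L/(R2+R_L) = 1.027 MΩ.
Now apply the divider: V_out = 12.9 × 0.1992 = 2.570 V.
(Unloaded it would be 2.90 V; the load pulls it down.)

V_out ≈ 2.57 V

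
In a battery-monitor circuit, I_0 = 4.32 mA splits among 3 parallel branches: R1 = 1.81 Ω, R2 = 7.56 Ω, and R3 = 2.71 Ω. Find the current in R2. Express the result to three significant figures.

ΣG = 1/1.81 + 1/7.56 + 1/2.71 = 1.054.
R2 takes the fraction G_k/ΣG = 0.1323/1.054 = 0.1255, so I = 4.32 × 0.1255 = 0.5423 mA.

I ≈ 0.542 mA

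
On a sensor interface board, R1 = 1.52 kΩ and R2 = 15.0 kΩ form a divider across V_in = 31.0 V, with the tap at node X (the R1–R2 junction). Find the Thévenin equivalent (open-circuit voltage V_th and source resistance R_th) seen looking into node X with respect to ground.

Open-circuit (no load on X): V_th = V_in · R2/(R1 + R2) = 31.0 × 15.0/(1.520 + 15.0) = 28.15 V.
Zeroing V_in shorts the top of R1 to ground, so R_th = R1 ‖ R2 = 1.380 kΩ.

V_th ≈ 28.1 V, R_th ≈ 1.38 kΩ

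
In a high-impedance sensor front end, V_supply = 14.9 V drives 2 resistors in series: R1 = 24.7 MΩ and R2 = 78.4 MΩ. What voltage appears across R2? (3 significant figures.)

V ≈ 11.3 V

Series total: ΣR = 24.7 + 78.4 = 103.1 MΩ.
Voltage divider: V = V_supply · (78.40 / 103.1) = 14.9 × 0.7604 = 11.33 V.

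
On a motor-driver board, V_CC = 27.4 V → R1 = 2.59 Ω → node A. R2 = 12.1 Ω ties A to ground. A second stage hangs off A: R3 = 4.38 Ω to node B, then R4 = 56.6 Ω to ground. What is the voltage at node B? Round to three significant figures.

V_B ≈ 20.2 V

Looking into the second stage from A: R3 + R4 = 60.98 Ω appears in parallel with R2.
Effective lower resistance at A: R2 ‖ 60.98 = 10.10 Ω.
V_A = 27.4 × 10.10/(2.59 + 10.10) = 21.81 V.
Then the unloaded second divider: V_B = V_A × R4/(R3+R4) = 21.81 × 0.9282 = 20.24 V.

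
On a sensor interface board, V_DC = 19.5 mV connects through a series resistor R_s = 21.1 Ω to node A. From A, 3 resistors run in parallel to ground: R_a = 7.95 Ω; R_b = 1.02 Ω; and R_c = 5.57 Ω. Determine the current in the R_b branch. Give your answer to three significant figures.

I ≈ 0.680 mA

Equivalent of the parallel group: R_p = 0.7778 Ω.
Node voltage V_A = V_DC · R_p/(R_s + R_p) = 19.5 × 0.03555 = 0.6932 mV.
Branch current I = V_A/R_b = 0.6932/1.02 = 0.6797 mA.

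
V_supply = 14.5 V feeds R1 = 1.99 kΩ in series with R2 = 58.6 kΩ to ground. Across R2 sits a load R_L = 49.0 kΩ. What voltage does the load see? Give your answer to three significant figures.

The load sits in parallel with R2, giving an effective lower resistance R2' = R2·R_L/(R2+R_L) = 26.69 kΩ.
Then V_out = V_supply · R2'/(R1 + R2') = 14.5 × 26.69/28.68 = 13.49 V.
(Unloaded it would be 14.0 V; the load pulls it down.)

V_out ≈ 13.5 V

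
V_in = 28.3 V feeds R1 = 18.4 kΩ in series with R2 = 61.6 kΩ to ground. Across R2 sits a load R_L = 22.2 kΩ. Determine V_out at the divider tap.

V_out ≈ 13.3 V

The load sits in parallel with R2, giving an effective lower resistance R2' = R2·R_L/(R2+R_L) = 16.32 kΩ.
Now apply the divider: V_out = 28.3 × 0.4700 = 13.30 V.
(Unloaded it would be 21.8 V; the load pulls it down.)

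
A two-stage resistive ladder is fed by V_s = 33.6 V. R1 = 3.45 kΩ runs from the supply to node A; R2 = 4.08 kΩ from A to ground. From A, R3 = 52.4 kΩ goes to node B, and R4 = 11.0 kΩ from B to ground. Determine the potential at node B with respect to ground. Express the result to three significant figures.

Node A sees R2 in parallel with the series input of stage 2, R3 + R4 = 63.40 kΩ.
Effective lower resistance at A: R2 ‖ 63.40 = 3.833 kΩ.
First divider: V_A = V_s · 3.833/(3.45 + 3.833) = 17.68 V.
Then the unloaded second divider: V_B = V_A × R4/(R3+R4) = 17.68 × 0.1735 = 3.068 V.

V_B ≈ 3.07 V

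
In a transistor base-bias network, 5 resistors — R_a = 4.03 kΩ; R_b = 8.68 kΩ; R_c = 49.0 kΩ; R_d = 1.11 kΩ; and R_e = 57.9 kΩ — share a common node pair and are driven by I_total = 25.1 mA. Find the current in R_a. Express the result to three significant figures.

I ≈ 4.78 mA

Total conductance ΣG = 1/4.03 + 1/8.68 + 1/49.0 + 1/1.11 + 1/57.9 = 1.302 (units of 1/kΩ).
Current divider: I(R_a) = I_total · G_k/ΣG = 25.1 × (0.2481/1.302) = 25.1 × 0.1906 = 4.784 mA.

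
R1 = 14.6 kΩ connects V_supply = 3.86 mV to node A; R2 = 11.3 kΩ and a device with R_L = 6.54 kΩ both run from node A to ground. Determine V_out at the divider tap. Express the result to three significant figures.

First combine the lower leg with the load: R2 ‖ R_L = 4.142 kΩ.
Now apply the divider: V_out = 3.86 × 0.2210 = 0.8531 mV.

V_out ≈ 0.853 mV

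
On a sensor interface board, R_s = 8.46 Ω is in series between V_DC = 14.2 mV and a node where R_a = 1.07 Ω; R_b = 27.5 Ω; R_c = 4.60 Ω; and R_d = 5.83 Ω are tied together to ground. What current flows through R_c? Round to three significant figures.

Equivalent of the parallel group: R_p = 0.7354 Ω.
V_A = 14.2 × 0.7354/9.195 = 1.136 mV.
I(R_c) = V_A / R_c = 1.136/4.60 = 0.2469 mA.

I ≈ 0.247 mA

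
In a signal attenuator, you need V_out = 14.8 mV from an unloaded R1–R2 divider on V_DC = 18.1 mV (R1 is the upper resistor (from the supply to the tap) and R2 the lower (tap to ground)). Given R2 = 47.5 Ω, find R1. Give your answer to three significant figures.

R1 ≈ 10.6 Ω

The divider ratio is R2/(R1+R2) = 14.8/18.1 = 0.8177.
R1 = R2·(1/k − 1) = 47.5 × 0.2230 = 10.59 Ω.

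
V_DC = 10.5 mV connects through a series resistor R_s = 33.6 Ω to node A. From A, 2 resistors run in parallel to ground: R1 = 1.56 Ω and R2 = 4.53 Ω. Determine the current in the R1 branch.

Equivalent of the parallel group: R_p = 1.160 Ω.
Node voltage V_A = V_DC · R_p/(R_s + R_p) = 10.5 × 0.03338 = 0.3505 mV.
Branch current I = V_A/R1 = 0.3505/1.56 = 0.2247 mA.

I ≈ 0.225 mA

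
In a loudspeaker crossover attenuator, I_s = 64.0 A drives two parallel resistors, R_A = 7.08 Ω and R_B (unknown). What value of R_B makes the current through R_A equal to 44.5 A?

In a two-way split, I_A/I_s = R_B/(R_A + R_B).
With f = 0.6953, R_B = R_A · f/(1−f) = 7.08 × 2.282 = 16.16 Ω.

R_B ≈ 16.2 Ω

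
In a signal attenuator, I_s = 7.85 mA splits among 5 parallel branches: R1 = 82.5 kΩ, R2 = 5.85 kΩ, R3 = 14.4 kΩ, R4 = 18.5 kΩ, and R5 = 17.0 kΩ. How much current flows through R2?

I ≈ 3.67 mA

Total conductance ΣG = 1/82.5 + 1/5.85 + 1/14.4 + 1/18.5 + 1/17.0 = 0.3654 (units of 1/kΩ).
Current divider: I(R2) = I_s · G_k/ΣG = 7.85 × (0.1709/0.3654) = 7.85 × 0.4678 = 3.673 mA.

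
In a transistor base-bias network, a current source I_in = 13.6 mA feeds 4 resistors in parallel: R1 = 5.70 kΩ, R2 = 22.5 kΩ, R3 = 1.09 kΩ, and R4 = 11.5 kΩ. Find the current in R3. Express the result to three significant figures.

ΣG = 1/5.70 + 1/22.5 + 1/1.09 + 1/11.5 = 1.224.
Current divider: I(R3) = I_in · G_k/ΣG = 13.6 × (0.9174/1.224) = 13.6 × 0.7494 = 10.19 mA.

I ≈ 10.2 mA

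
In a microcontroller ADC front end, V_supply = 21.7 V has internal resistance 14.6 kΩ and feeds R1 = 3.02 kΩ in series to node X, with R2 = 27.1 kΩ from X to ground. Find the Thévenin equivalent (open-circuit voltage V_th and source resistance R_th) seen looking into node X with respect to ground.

R1' = 14.6 + 3.02 = 17.62 kΩ (source resistance + R1).
Open-circuit (no load on X): V_th = V_supply · R2/(R1' + R2) = 21.7 × 27.1/(17.62 + 27.1) = 13.15 V.
With V_supply suppressed (replaced by a short), R_th = R1' ‖ R2 = (17.62 × 27.1)/(17.62 + 27.1) = 10.68 kΩ.

V_th ≈ 13.2 V, R_th ≈ 10.7 kΩ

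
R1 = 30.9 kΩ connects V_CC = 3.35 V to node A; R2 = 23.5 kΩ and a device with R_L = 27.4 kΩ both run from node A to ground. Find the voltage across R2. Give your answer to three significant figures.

First combine the lower leg with the load: R2 ‖ R_L = 12.65 kΩ.
Voltage divider with the loaded lower leg: V_out = 3.35 × 12.65/(30.9 + 12.65) = 3.35 × 0.2905 = 0.9731 V.

V_out ≈ 0.973 V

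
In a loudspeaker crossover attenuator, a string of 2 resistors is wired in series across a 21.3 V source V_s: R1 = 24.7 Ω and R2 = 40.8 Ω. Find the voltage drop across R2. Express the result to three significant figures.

ΣR = 24.7 + 40.8 = 65.50 Ω.
V = V_s · R/ΣR = 21.3 × 0.6229 = 13.27 V.

V ≈ 13.3 V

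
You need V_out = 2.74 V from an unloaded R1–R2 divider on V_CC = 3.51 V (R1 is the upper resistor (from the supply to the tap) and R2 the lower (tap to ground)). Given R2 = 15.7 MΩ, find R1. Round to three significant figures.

The divider ratio is R2/(R1+R2) = 2.74/3.51 = 0.7806.
R1 = R2·(1/k − 1) = 15.7 × 0.2810 = 4.412 MΩ.

R1 ≈ 4.41 MΩ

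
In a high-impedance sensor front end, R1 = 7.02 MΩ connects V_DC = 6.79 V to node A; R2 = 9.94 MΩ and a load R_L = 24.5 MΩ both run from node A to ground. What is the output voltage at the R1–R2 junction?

The load sits in parallel with R2, giving an effective lower resistance R2' = R2·R_L/(R2+R_L) = 7.071 MΩ.
Now apply the divider: V_out = 6.79 × 0.5018 = 3.407 V.

V_out ≈ 3.41 V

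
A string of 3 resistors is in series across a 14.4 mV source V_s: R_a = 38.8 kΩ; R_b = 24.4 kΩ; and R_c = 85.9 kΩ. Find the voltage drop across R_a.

V ≈ 3.75 mV

Total series resistance ΣR = 38.8 + 24.4 + 85.9 = 149.1 kΩ.
V = V_s · R/ΣR = 14.4 × 0.2602 = 3.747 mV.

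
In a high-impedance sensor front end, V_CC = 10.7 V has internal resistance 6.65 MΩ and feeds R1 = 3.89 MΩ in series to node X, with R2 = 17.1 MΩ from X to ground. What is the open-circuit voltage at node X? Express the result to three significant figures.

V_th ≈ 6.62 V

R1' = 6.65 + 3.89 = 10.54 MΩ (source resistance + R1).
With X open, the divider is unloaded: V_th = 10.7 × 17.1/27.64 = 6.620 V.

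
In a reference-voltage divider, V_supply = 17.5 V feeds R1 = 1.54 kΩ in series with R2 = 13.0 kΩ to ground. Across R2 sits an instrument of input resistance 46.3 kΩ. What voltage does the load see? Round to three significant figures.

First combine the lower leg with the load: R2 ‖ R_L = 10.15 kΩ.
Now apply the divider: V_out = 17.5 × 0.8683 = 15.19 V.

V_out ≈ 15.2 V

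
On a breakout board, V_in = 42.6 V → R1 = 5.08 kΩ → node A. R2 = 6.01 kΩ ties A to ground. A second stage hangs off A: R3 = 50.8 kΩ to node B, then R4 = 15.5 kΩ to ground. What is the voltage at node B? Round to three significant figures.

Looking into the second stage from A: R3 + R4 = 66.30 kΩ appears in parallel with R2.
Effective lower resistance at A: R2 ‖ 66.30 = 5.510 kΩ.
So V_A = 42.6 × 0.5203 = 22.17 V.
Stage 2 is unloaded, so V_B = V_A · R4/(R3+R4) = 22.17 × 15.5/66.30 = 5.182 V.

V_B ≈ 5.18 V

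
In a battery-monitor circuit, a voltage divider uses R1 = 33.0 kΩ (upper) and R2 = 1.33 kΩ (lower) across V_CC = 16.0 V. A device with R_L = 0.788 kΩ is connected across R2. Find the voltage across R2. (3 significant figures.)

V_out ≈ 0.236 V

R2 ‖ R_L = (1.33 × 0.788)/(1.33 + 0.788) = 0.4948 kΩ.
Voltage divider with the loaded lower leg: V_out = 16.0 × 0.4948/(33.0 + 0.4948) = 16.0 × 0.01477 = 0.2364 V.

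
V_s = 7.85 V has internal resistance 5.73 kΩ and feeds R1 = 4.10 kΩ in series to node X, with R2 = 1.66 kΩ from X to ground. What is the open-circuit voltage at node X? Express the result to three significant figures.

V_th ≈ 1.13 V

R1' = 5.73 + 4.10 = 9.830 kΩ (source resistance + R1).
With X open, the divider is unloaded: V_th = 7.85 × 1.66/11.49 = 1.134 V.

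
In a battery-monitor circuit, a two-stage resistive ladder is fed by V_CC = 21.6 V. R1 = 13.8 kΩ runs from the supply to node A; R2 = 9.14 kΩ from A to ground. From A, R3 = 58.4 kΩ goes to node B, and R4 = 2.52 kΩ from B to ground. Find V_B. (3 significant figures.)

Node A sees R2 in parallel with the series input of stage 2, R3 + R4 = 60.92 kΩ.
Effective lower resistance at A: R2 ‖ 60.92 = 7.948 kΩ.
First divider: V_A = V_CC · 7.948/(13.8 + 7.948) = 7.894 V.
V_B = V_A × 0.04137 = 0.3265 V.

V_B ≈ 0.327 V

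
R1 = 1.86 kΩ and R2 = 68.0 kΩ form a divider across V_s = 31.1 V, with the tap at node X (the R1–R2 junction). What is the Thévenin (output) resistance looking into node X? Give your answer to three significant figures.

With V_s suppressed (replaced by a short), R_th = R1 ‖ R2 = (1.860 × 68.0)/(1.860 + 68.0) = 1.810 kΩ.

R_th ≈ 1.81 kΩ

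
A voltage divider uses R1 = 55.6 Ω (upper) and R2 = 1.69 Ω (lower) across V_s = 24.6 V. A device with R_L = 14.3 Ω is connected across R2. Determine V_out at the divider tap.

V_out ≈ 0.651 V

R2 ‖ R_L = (1.69 × 14.3)/(1.69 + 14.3) = 1.511 Ω.
Then V_out = V_s · R2'/(R1 + R2') = 24.6 × 1.511/57.11 = 0.6510 V.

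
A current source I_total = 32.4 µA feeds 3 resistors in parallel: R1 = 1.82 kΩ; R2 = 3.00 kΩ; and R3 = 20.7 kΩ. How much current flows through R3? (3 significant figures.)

Conductances: ΣG = 1/1.82 + 1/3.00 + 1/20.7 = 0.9311 (1/kΩ).
R3 takes the fraction G_k/ΣG = 0.04831/0.9311 = 0.05188, so I = 32.4 × 0.05188 = 1.681 µA.

I ≈ 1.68 µA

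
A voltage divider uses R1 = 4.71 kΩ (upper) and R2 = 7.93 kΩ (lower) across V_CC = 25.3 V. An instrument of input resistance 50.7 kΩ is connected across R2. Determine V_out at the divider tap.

R2 ‖ R_L = (7.93 × 50.7)/(7.93 + 50.7) = 6.857 kΩ.
Voltage divider with the loaded lower leg: V_out = 25.3 × 6.857/(4.71 + 6.857) = 25.3 × 0.5928 = 15.00 V.

V_out ≈ 15.0 V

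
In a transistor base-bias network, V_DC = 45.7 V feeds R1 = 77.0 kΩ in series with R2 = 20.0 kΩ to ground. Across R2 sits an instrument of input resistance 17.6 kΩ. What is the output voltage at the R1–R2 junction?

V_out ≈ 4.95 V

The load sits in parallel with R2, giving an effective lower resistance R2' = R2·R_L/(R2+R_L) = 9.362 kΩ.
Now apply the divider: V_out = 45.7 × 0.1084 = 4.954 V.
(Unloaded it would be 9.42 V; the load pulls it down.)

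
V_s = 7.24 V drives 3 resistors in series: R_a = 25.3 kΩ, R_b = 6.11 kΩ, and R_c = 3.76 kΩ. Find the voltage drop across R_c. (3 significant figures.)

Series total: ΣR = 25.3 + 6.11 + 3.76 = 35.17 kΩ.
Voltage divider: V = V_s · (3.760 / 35.17) = 7.24 × 0.1069 = 0.7740 V.

V ≈ 0.774 V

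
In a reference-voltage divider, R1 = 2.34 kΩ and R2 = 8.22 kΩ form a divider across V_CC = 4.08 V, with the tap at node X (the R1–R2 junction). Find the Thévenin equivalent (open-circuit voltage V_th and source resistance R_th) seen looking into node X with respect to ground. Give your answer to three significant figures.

V_th ≈ 3.18 V, R_th ≈ 1.82 kΩ

V_th is the unloaded tap voltage: V_CC · R2/(R1+R2) = 4.08 × 0.7784 = 3.176 V.
With V_CC suppressed (replaced by a short), R_th = R1 ‖ R2 = (2.340 × 8.22)/(2.340 + 8.22) = 1.821 kΩ.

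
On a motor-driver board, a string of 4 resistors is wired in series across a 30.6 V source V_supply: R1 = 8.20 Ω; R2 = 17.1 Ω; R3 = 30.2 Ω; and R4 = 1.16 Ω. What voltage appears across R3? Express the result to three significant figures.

Total series resistance ΣR = 8.20 + 17.1 + 30.2 + 1.16 = 56.66 Ω.
By the voltage-divider rule, V = 30.6 × 30.20/56.66 = 16.31 V.

V ≈ 16.3 V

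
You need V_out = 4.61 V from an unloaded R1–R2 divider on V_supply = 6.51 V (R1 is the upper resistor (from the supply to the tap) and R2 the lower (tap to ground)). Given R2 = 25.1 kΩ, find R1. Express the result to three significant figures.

R1 ≈ 10.3 kΩ

Required fraction k = V_out/V_supply = 0.7081.
Rearranging, R1 = R2·(1−k)/k = 25.1 × 0.4121 = 10.34 kΩ.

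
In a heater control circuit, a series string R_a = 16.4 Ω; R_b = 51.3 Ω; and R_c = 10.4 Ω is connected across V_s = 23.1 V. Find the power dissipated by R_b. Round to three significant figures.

Series current I = V_s/ΣR = 23.1/78.10 = 0.2958 A.
V(R_b) = I·R = 15.17 V; P = V·I = 15.17 × 0.2958 = 4.488 W.

P ≈ 4.49 W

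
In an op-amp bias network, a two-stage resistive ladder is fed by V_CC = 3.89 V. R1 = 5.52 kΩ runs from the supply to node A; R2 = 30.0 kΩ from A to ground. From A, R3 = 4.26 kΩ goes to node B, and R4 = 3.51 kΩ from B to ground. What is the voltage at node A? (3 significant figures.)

Node A sees R2 in parallel with the series input of stage 2, R3 + R4 = 7.770 kΩ.
R2 ‖ (R3+R4) = 6.172 kΩ.
So V_A = 3.89 × 0.5279 = 2.053 V.

V_A ≈ 2.05 V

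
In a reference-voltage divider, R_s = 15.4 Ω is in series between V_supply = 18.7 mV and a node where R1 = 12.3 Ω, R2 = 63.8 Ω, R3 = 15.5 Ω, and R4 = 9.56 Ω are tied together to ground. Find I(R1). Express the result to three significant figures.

I ≈ 0.298 mA

Equivalent of the parallel group: R_p = 3.758 Ω.
V_A by voltage divider: V_A = 18.7 × 3.758/(15.4 + 3.758) = 3.668 mV.
Branch current I = V_A/R1 = 3.668/12.3 = 0.2982 mA.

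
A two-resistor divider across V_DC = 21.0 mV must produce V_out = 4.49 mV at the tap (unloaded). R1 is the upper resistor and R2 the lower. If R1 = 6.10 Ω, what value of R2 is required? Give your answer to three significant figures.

R2 ≈ 1.66 Ω

The divider ratio is R2/(R1+R2) = 4.49/21.0 = 0.2138.
Rearranging, R2 = R1·k/(1−k) = 6.10 × 0.2720 = 1.659 Ω.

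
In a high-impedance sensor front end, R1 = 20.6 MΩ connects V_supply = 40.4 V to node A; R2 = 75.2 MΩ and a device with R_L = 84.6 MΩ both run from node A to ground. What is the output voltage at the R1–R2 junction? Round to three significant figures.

V_out ≈ 26.6 V

The load sits in parallel with R2, giving an effective lower resistance R2' = R2·R_L/(R2+R_L) = 39.81 MΩ.
Now apply the divider: V_out = 40.4 × 0.6590 = 26.62 V.
(Unloaded it would be 31.7 V; the load pulls it down.)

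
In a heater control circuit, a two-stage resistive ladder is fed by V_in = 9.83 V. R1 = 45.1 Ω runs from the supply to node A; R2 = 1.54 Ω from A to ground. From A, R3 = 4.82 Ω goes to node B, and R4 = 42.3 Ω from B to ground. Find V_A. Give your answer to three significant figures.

Node A sees R2 in parallel with the series input of stage 2, R3 + R4 = 47.12 Ω.
Effective lower resistance at A: R2 ‖ 47.12 = 1.491 Ω.
V_A = 9.83 × 1.491/(45.1 + 1.491) = 0.3146 V.

V_A ≈ 0.315 V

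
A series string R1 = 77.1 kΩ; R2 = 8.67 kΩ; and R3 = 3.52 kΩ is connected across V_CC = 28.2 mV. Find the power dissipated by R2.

P ≈ 0.865 nW

The common current is I = 28.2/89.29 = 0.3158 µA.
P(R2) = I²·R2 = (0.3158)² × 8.67 = 0.8648 nW.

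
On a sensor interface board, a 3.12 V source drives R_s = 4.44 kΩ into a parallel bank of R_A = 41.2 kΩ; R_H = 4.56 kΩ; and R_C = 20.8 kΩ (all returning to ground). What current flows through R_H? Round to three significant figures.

Parallel bank: R_p = 1/(1/41.2 + 1/4.56 + 1/20.8) = 3.429 kΩ.
V_A by voltage divider: V_A = 3.12 × 3.429/(4.44 + 3.429) = 1.360 V.
Branch current I = V_A/R_H = 1.360/4.56 = 0.2981 mA.
(Equivalently: I_total = 0.3965 mA, then current-divider fraction G_k/ΣG = 0.7519.)

I ≈ 0.298 mA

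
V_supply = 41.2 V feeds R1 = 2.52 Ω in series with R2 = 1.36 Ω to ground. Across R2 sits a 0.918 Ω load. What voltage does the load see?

V_out ≈ 7.36 V

R2 ‖ R_L = (1.36 × 0.918)/(1.36 + 0.918) = 0.5481 Ω.
Now apply the divider: V_out = 41.2 × 0.1786 = 7.360 V.
(Unloaded it would be 14.4 V; the load pulls it down.)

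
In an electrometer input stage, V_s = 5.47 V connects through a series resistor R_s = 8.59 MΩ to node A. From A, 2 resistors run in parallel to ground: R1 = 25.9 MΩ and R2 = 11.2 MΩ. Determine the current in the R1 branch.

Equivalent of the parallel group: R_p = 7.819 MΩ.
V_A by voltage divider: V_A = 5.47 × 7.819/(8.59 + 7.819) = 2.606 V.
Branch current I = V_A/R1 = 2.606/25.9 = 0.1006 µA.
(Check via current divider: I_total = 0.3334 µA; share G_k/ΣG = 0.3019 → same result.)

I ≈ 0.101 µA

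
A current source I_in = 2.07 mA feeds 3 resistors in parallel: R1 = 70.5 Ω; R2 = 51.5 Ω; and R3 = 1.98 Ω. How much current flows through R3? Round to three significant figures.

I ≈ 1.94 mA

ΣG = 1/70.5 + 1/51.5 + 1/1.98 = 0.5387.
By the current-divider rule, I = I_in · G_k/ΣG = 2.07 × 0.9376 = 1.941 mA.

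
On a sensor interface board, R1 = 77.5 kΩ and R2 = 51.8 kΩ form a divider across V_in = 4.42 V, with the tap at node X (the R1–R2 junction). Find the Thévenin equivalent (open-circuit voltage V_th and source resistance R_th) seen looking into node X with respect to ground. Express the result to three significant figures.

V_th ≈ 1.77 V, R_th ≈ 31.0 kΩ

V_th is the unloaded tap voltage: V_in · R2/(R1+R2) = 4.42 × 0.4006 = 1.771 V.
With V_in suppressed (replaced by a short), R_th = R1 ‖ R2 = (77.50 × 51.8)/(77.50 + 51.8) = 31.05 kΩ.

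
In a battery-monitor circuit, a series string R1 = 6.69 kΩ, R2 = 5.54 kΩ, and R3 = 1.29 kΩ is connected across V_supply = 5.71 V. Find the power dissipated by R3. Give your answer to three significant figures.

ΣR = 13.52 kΩ → I = 5.71/13.52 = 0.4223 mA.
V(R3) = I·R = 0.5448 V; P = V·I = 0.5448 × 0.4223 = 0.2301 mW.

P ≈ 0.230 mW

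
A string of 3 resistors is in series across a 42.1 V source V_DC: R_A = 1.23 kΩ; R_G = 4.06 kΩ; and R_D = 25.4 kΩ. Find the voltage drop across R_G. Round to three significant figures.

Series total: ΣR = 1.23 + 4.06 + 25.4 = 30.69 kΩ.
Voltage divider: V = V_DC · (4.060 / 30.69) = 42.1 × 0.1323 = 5.569 V.

V ≈ 5.57 V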